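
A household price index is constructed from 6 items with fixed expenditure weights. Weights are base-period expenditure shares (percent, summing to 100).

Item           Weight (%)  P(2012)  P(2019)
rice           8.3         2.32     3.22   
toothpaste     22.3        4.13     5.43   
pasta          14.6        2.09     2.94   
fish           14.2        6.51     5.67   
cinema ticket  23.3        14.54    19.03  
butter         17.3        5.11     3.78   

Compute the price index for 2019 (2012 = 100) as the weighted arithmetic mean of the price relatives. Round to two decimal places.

rice: 8.3 × (3.22/2.32) = 8.3 × 1.387931 = 11.5198
toothpaste: 22.3 × (5.43/4.13) = 22.3 × 1.314770 = 29.3194
pasta: 14.6 × (2.94/2.09) = 14.6 × 1.406699 = 20.5378
fish: 14.2 × (5.67/6.51) = 14.2 × 0.870968 = 12.3677
cinema ticket: 23.3 × (19.03/14.54) = 23.3 × 1.308803 = 30.4951
butter: 17.3 × (3.78/5.11) = 17.3 × 0.739726 = 12.7973
Index = Σ wᵢ·(p₁ᵢ/p₀ᵢ) = 11.5198 + 29.3194 + 20.5378 + 12.3677 + 30.4951 + 12.7973 = 117.0371

117.04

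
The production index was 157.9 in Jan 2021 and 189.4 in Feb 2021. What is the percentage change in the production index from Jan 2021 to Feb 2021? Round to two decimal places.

Change = (189.4 − 157.9) / 157.9 × 100
       = 31.5 / 157.9 × 100 = 19.9493%

19.95%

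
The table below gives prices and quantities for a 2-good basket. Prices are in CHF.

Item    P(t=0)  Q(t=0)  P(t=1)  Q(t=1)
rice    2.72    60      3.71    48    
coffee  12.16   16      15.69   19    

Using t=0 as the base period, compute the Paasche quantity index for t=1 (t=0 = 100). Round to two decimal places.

100.54

Paasche quantity index uses current-period prices as weights.
ΣP(t=1)·Q(t=1) = 3.71×48 + 15.69×19 = 178.08 + 298.11 = 476.19
ΣP(t=1)·Q(t=0) = 3.71×60 + 15.69×16 = 222.6 + 251.04 = 473.64
Index = 476.19 / 473.64 × 100 = 100.5384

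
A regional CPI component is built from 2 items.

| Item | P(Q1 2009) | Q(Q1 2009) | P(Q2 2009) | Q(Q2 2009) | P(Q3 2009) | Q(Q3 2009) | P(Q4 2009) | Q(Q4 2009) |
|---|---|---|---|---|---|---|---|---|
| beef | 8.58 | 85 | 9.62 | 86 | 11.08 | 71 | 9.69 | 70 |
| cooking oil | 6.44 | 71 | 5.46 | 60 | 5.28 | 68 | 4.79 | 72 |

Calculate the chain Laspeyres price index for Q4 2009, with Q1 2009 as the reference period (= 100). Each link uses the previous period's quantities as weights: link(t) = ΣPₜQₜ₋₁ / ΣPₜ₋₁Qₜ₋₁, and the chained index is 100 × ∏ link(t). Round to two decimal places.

98.81

Link Q1 2009→Q2 2009:
ΣP(Q2 2009)Q(Q1 2009) = 9.62×85 + 5.46×71 = 817.7 + 387.66 = 1205.36
ΣP(Q1 2009)Q(Q1 2009) = 8.58×85 + 6.44×71 = 729.3 + 457.24 = 1186.54
link = 1205.36/1186.54 = 1.015861
Link Q2 2009→Q3 2009:
ΣP(Q3 2009)Q(Q2 2009) = 11.08×86 + 5.28×60 = 952.88 + 316.8 = 1269.68
ΣP(Q2 2009)Q(Q2 2009) = 9.62×86 + 5.46×60 = 827.32 + 327.6 = 1154.92
link = 1269.68/1154.92 = 1.099366
Link Q3 2009→Q4 2009:
ΣP(Q4 2009)Q(Q3 2009) = 9.69×71 + 4.79×68 = 687.99 + 325.72 = 1013.71
ΣP(Q3 2009)Q(Q3 2009) = 11.08×71 + 5.28×68 = 786.68 + 359.04 = 1145.72
link = 1013.71/1145.72 = 0.884780
Chained index = 100 × 1.015861 × 1.099366 × 0.884780 = 98.8125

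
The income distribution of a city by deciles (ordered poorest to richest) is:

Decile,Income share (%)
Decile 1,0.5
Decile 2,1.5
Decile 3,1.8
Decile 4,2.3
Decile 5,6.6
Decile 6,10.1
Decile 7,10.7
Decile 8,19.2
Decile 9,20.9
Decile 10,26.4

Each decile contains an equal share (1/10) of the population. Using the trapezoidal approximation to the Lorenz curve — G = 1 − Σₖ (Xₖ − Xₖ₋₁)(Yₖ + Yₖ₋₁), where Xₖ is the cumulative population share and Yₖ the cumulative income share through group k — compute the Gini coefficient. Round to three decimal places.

0.485

Cumulative income shares Yₖ: 0.0050, 0.0200, 0.0380, 0.0610, 0.1270, 0.2280, 0.3350, 0.5270, 0.7360, 1.0000
Σ (Xₖ−Xₖ₋₁)(Yₖ+Yₖ₋₁) = (1/10)(0.0050+0.0000) + (1/10)(0.0200+0.0050) + (1/10)(0.0380+0.0200) + (1/10)(0.0610+0.0380) + (1/10)(0.1270+0.0610) + (1/10)(0.2280+0.1270) + (1/10)(0.3350+0.2280) + (1/10)(0.5270+0.3350) + (1/10)(0.7360+0.5270) + (1/10)(1.0000+0.7360)
  = 0.0005 + 0.0025 + 0.0058 + 0.0099 + 0.0188 + 0.0355 + 0.0563 + 0.0862 + 0.1263 + 0.1736 = 0.5154
G = 1 − 0.5154 = 0.4846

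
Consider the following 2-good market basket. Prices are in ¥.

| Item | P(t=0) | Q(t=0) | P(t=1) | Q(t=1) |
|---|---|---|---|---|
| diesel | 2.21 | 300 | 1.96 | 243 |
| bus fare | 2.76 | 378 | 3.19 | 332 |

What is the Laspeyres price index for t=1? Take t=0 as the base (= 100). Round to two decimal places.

Laspeyres price index uses base-period quantities as weights.
ΣP(t=1)·Q(t=0) = 1.96×300 + 3.19×378 = 588 + 1205.82 = 1793.82
ΣP(t=0)·Q(t=0) = 2.21×300 + 2.76×378 = 663 + 1043.28 = 1706.28
Index = 1793.82 / 1706.28 × 100 = 105.1305

105.13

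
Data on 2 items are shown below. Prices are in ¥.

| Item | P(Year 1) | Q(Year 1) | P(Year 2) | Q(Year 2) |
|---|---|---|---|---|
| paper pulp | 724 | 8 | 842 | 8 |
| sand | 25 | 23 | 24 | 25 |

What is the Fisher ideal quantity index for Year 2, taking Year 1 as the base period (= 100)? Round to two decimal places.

100.72

Laspeyres component (base-period weights):
ΣP(Year 1)Q(Year 2) = 724×8 + 25×25 = 5792 + 625 = 6417
ΣP(Year 1)Q(Year 1) = 724×8 + 25×23 = 5792 + 575 = 6367
L = 6417 / 6367 × 100 = 100.7853
Paasche component (current-period weights):
ΣP(Year 2)Q(Year 2) = 842×8 + 24×25 = 6736 + 600 = 7336
ΣP(Year 2)Q(Year 1) = 842×8 + 24×23 = 6736 + 552 = 7288
P = 7336 / 7288 × 100 = 100.6586
Fisher = √(L × P) = √(100.7853 × 100.6586) = 100.7219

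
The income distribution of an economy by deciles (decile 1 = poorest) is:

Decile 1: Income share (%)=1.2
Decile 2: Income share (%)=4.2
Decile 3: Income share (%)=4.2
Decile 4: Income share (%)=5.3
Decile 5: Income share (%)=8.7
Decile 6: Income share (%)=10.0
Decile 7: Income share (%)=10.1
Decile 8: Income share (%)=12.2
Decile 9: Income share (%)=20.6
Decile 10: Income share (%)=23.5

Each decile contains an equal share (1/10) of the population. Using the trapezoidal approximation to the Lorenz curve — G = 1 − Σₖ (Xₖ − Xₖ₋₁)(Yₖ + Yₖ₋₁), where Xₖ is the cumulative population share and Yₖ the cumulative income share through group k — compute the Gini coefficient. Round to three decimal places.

0.371

Cumulative income shares Yₖ: 0.0120, 0.0540, 0.0960, 0.1490, 0.2360, 0.3360, 0.4370, 0.5590, 0.7650, 1.0000
Σ (Xₖ−Xₖ₋₁)(Yₖ+Yₖ₋₁) = (1/10)(0.0120+0.0000) + (1/10)(0.0540+0.0120) + (1/10)(0.0960+0.0540) + (1/10)(0.1490+0.0960) + (1/10)(0.2360+0.1490) + (1/10)(0.3360+0.2360) + (1/10)(0.4370+0.3360) + (1/10)(0.5590+0.4370) + (1/10)(0.7650+0.5590) + (1/10)(1.0000+0.7650)
  = 0.0012 + 0.0066 + 0.0150 + 0.0245 + 0.0385 + 0.0572 + 0.0773 + 0.0996 + 0.1324 + 0.1765 = 0.6288
G = 1 − 0.6288 = 0.3712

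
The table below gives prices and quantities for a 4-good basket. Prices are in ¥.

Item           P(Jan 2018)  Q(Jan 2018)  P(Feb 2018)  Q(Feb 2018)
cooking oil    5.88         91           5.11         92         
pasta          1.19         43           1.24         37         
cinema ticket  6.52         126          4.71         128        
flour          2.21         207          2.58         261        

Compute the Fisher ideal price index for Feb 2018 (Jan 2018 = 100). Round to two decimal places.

Laspeyres component (base-period weights):
ΣP(Feb 2018)Q(Jan 2018) = 5.11×91 + 1.24×43 + 4.71×126 + 2.58×207 = 465.01 + 53.32 + 593.46 + 534.06 = 1645.85
ΣP(Jan 2018)Q(Jan 2018) = 5.88×91 + 1.19×43 + 6.52×126 + 2.21×207 = 535.08 + 51.17 + 821.52 + 457.47 = 1865.24
L = 1645.85 / 1865.24 × 100 = 88.2380
Paasche component (current-period weights):
ΣP(Feb 2018)Q(Feb 2018) = 5.11×92 + 1.24×37 + 4.71×128 + 2.58×261 = 470.12 + 45.88 + 602.88 + 673.38 = 1792.26
ΣP(Jan 2018)Q(Feb 2018) = 5.88×92 + 1.19×37 + 6.52×128 + 2.21×261 = 540.96 + 44.03 + 834.56 + 576.81 = 1996.36
P = 1792.26 / 1996.36 × 100 = 89.7764
Fisher = √(L × P) = √(88.2380 × 89.7764) = 89.0039

89.00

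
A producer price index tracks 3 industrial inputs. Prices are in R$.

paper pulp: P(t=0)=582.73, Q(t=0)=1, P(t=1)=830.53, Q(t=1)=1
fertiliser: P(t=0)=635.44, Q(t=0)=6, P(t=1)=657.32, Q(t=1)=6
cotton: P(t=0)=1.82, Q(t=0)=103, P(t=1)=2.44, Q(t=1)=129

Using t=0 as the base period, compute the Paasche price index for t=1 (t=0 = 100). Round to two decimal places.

109.91

Paasche price index uses current-period quantities as weights.
ΣP(t=1)·Q(t=1) = 830.53×1 + 657.32×6 + 2.44×129 = 830.53 + 3943.92 + 314.76 = 5089.21
ΣP(t=0)·Q(t=1) = 582.73×1 + 635.44×6 + 1.82×129 = 582.73 + 3812.64 + 234.78 = 4630.15
Index = 5089.21 / 4630.15 × 100 = 109.9146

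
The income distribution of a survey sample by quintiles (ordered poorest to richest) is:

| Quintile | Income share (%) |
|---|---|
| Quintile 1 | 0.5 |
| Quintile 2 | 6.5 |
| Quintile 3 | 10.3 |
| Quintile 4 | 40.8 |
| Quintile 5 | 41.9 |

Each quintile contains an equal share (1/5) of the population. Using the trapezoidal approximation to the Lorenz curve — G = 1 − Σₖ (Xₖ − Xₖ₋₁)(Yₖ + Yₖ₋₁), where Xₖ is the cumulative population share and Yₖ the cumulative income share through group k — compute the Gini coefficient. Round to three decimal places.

0.468

Cumulative income shares Yₖ: 0.0050, 0.0700, 0.1730, 0.5810, 1.0000
Σ (Xₖ−Xₖ₋₁)(Yₖ+Yₖ₋₁) = (1/5)(0.0050+0.0000) + (1/5)(0.0700+0.0050) + (1/5)(0.1730+0.0700) + (1/5)(0.5810+0.1730) + (1/5)(1.0000+0.5810)
  = 0.0010 + 0.0150 + 0.0486 + 0.1508 + 0.3162 = 0.5316
G = 1 − 0.5316 = 0.4684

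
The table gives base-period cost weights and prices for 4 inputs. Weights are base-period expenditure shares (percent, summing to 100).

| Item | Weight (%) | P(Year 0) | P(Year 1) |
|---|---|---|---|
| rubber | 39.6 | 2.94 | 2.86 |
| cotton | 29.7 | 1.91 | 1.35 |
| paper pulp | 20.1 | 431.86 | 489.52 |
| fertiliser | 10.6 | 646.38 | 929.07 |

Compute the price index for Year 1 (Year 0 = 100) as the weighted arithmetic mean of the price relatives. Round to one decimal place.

rubber: 39.6 × (2.86/2.94) = 39.6 × 0.972789 = 38.5224
cotton: 29.7 × (1.35/1.91) = 29.7 × 0.706806 = 20.9921
paper pulp: 20.1 × (489.52/431.86) = 20.1 × 1.133515 = 22.7837
fertiliser: 10.6 × (929.07/646.38) = 10.6 × 1.437343 = 15.2358
Index = Σ wᵢ·(p₁ᵢ/p₀ᵢ) = 38.5224 + 20.9921 + 22.7837 + 15.2358 = 97.5341

97.5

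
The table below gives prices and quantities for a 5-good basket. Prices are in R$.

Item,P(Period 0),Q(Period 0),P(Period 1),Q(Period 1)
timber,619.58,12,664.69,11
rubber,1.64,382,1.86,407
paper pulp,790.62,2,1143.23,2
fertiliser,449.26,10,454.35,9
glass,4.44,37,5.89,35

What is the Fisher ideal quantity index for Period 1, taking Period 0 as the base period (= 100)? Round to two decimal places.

Laspeyres component (base-period weights):
ΣP(Period 0)Q(Period 1) = 619.58×11 + 1.64×407 + 790.62×2 + 449.26×9 + 4.44×35 = 6815.38 + 667.48 + 1581.24 + 4043.34 + 155.4 = 13262.84
ΣP(Period 0)Q(Period 0) = 619.58×12 + 1.64×382 + 790.62×2 + 449.26×10 + 4.44×37 = 7434.96 + 626.48 + 1581.24 + 4492.6 + 164.28 = 14299.56
L = 13262.84 / 14299.56 × 100 = 92.7500
Paasche component (current-period weights):
ΣP(Period 1)Q(Period 1) = 664.69×11 + 1.86×407 + 1143.23×2 + 454.35×9 + 5.89×35 = 7311.59 + 757.02 + 2286.46 + 4089.15 + 206.15 = 14650.37
ΣP(Period 1)Q(Period 0) = 664.69×12 + 1.86×382 + 1143.23×2 + 454.35×10 + 5.89×37 = 7976.28 + 710.52 + 2286.46 + 4543.5 + 217.93 = 15734.69
P = 14650.37 / 15734.69 × 100 = 93.1087
Fisher = √(L × P) = √(92.7500 × 93.1087) = 92.9292

92.93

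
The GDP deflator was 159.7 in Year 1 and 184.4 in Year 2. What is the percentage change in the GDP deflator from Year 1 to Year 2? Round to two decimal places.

15.47%

Change = (184.4 − 159.7) / 159.7 × 100
       = 24.7 / 159.7 × 100 = 15.4665%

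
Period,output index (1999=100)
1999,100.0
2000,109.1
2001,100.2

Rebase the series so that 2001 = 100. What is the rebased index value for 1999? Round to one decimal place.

Rebased(1999) = 100.0 / 100.2 × 100 = 99.8004

99.8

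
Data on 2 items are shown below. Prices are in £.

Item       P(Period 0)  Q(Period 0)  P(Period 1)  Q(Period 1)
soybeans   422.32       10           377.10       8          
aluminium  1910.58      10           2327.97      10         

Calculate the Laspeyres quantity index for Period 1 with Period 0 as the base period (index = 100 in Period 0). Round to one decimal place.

96.4

Laspeyres quantity index uses base-period prices as weights.
ΣP(Period 0)·Q(Period 1) = 422.32×8 + 1910.58×10 = 3378.56 + 19105.8 = 22484.36
ΣP(Period 0)·Q(Period 0) = 422.32×10 + 1910.58×10 = 4223.2 + 19105.8 = 23329
Index = 22484.36 / 23329 × 100 = 96.3794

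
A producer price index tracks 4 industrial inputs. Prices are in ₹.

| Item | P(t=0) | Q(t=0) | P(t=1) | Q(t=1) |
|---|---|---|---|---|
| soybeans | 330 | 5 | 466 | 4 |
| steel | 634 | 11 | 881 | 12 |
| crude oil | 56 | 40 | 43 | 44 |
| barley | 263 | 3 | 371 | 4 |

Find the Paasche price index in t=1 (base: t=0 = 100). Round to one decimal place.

Paasche price index uses current-period quantities as weights.
ΣP(t=1)·Q(t=1) = 466×4 + 881×12 + 43×44 + 371×4 = 1864 + 10572 + 1892 + 1484 = 15812
ΣP(t=0)·Q(t=1) = 330×4 + 634×12 + 56×44 + 263×4 = 1320 + 7608 + 2464 + 1052 = 12444
Index = 15812 / 12444 × 100 = 127.0653

127.1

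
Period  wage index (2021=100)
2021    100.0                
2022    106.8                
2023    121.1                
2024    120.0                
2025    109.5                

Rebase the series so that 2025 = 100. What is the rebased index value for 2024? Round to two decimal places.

109.59

Rebased(2024) = 120.0 / 109.5 × 100 = 109.5890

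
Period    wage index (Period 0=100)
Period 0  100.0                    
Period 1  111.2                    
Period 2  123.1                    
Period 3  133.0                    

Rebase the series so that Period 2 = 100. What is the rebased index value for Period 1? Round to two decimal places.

Rebased(Period 1) = 111.2 / 123.1 × 100 = 90.3331

90.33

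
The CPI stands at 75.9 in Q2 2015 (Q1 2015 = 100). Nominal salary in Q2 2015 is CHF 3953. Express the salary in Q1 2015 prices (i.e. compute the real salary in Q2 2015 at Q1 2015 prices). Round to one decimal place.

5208.2

Real = Nominal ÷ (Index/100) = 3953 ÷ (75.9/100)
     = 3953 ÷ 0.759 = 5208.1686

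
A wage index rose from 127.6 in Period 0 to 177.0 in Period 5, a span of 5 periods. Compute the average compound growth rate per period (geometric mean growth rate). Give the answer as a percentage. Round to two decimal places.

Growth factor = (177.0/127.6)^(1/5) = (1.387147)^(1/5) = 1.067639
Growth rate = 1.067639 − 1 = 0.067639 = 6.7639%

6.76%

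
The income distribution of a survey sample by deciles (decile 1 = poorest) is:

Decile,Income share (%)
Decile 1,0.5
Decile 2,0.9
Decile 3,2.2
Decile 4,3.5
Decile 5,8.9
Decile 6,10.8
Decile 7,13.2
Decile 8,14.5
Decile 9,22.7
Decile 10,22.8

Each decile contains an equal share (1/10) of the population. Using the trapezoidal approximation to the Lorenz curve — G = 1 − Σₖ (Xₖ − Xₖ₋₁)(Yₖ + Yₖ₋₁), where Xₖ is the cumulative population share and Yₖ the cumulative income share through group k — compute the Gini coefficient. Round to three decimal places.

Cumulative income shares Yₖ: 0.0050, 0.0140, 0.0360, 0.0710, 0.1600, 0.2680, 0.4000, 0.5450, 0.7720, 1.0000
Σ (Xₖ−Xₖ₋₁)(Yₖ+Yₖ₋₁) = (1/10)(0.0050+0.0000) + (1/10)(0.0140+0.0050) + (1/10)(0.0360+0.0140) + (1/10)(0.0710+0.0360) + (1/10)(0.1600+0.0710) + (1/10)(0.2680+0.1600) + (1/10)(0.4000+0.2680) + (1/10)(0.5450+0.4000) + (1/10)(0.7720+0.5450) + (1/10)(1.0000+0.7720)
  = 0.0005 + 0.0019 + 0.0050 + 0.0107 + 0.0231 + 0.0428 + 0.0668 + 0.0945 + 0.1317 + 0.1772 = 0.5542
G = 1 − 0.5542 = 0.4458

0.446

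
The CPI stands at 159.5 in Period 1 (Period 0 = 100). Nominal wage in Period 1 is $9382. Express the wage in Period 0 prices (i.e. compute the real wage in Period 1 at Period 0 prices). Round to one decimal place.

Real = Nominal ÷ (Index/100) = 9382 ÷ (159.5/100)
     = 9382 ÷ 1.595 = 5882.1317

5882.1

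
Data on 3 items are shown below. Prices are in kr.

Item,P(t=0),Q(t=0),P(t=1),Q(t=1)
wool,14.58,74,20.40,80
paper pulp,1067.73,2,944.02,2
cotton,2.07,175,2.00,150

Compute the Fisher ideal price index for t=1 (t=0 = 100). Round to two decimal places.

Laspeyres component (base-period weights):
ΣP(t=1)Q(t=0) = 20.40×74 + 944.02×2 + 2.00×175 = 1509.6 + 1888.04 + 350 = 3747.64
ΣP(t=0)Q(t=0) = 14.58×74 + 1067.73×2 + 2.07×175 = 1078.92 + 2135.46 + 362.25 = 3576.63
L = 3747.64 / 3576.63 × 100 = 104.7813
Paasche component (current-period weights):
ΣP(t=1)Q(t=1) = 20.40×80 + 944.02×2 + 2.00×150 = 1632 + 1888.04 + 300 = 3820.04
ΣP(t=0)Q(t=1) = 14.58×80 + 1067.73×2 + 2.07×150 = 1166.4 + 2135.46 + 310.5 = 3612.36
P = 3820.04 / 3612.36 × 100 = 105.7492
Fisher = √(L × P) = √(104.7813 × 105.7492) = 105.2641

105.26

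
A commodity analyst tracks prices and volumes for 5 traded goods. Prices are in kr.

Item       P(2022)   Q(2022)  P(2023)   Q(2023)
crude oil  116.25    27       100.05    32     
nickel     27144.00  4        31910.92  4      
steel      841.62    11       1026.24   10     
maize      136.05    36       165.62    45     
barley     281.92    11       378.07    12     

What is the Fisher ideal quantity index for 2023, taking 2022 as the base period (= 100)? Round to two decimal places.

Laspeyres component (base-period weights):
ΣP(2022)Q(2023) = 116.25×32 + 27144.00×4 + 841.62×10 + 136.05×45 + 281.92×12 = 3720 + 108576 + 8416.2 + 6122.25 + 3383.04 = 130217.49
ΣP(2022)Q(2022) = 116.25×27 + 27144.00×4 + 841.62×11 + 136.05×36 + 281.92×11 = 3138.75 + 108576 + 9257.82 + 4897.8 + 3101.12 = 128971.49
L = 130217.49 / 128971.49 × 100 = 100.9661
Paasche component (current-period weights):
ΣP(2023)Q(2023) = 100.05×32 + 31910.92×4 + 1026.24×10 + 165.62×45 + 378.07×12 = 3201.6 + 127643.68 + 10262.4 + 7452.9 + 4536.84 = 153097.42
ΣP(2023)Q(2022) = 100.05×27 + 31910.92×4 + 1026.24×11 + 165.62×36 + 378.07×11 = 2701.35 + 127643.68 + 11288.64 + 5962.32 + 4158.77 = 151754.76
P = 153097.42 / 151754.76 × 100 = 100.8848
Fisher = √(L × P) = √(100.9661 × 100.8848) = 100.9254

100.93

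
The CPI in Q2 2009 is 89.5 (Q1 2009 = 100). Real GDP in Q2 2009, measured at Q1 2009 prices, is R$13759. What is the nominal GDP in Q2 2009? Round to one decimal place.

Nominal = Real × (Index/100) = 13759 × (89.5/100)
        = 13759 × 0.895 = 12314.3050

12314.3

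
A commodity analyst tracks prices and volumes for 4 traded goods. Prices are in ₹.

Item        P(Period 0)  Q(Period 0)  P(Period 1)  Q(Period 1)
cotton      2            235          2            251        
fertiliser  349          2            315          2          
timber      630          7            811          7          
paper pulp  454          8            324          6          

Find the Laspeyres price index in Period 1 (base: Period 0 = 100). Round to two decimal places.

Laspeyres price index uses base-period quantities as weights.
ΣP(Period 1)·Q(Period 0) = 2×235 + 315×2 + 811×7 + 324×8 = 470 + 630 + 5677 + 2592 = 9369
ΣP(Period 0)·Q(Period 0) = 2×235 + 349×2 + 630×7 + 454×8 = 470 + 698 + 4410 + 3632 = 9210
Index = 9369 / 9210 × 100 = 101.7264

101.73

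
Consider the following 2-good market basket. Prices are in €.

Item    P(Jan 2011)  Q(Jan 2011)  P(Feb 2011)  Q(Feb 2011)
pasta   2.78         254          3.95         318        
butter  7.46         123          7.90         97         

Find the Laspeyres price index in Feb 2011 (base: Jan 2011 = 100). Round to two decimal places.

121.64

Laspeyres price index uses base-period quantities as weights.
ΣP(Feb 2011)·Q(Jan 2011) = 3.95×254 + 7.90×123 = 1003.3 + 971.7 = 1975
ΣP(Jan 2011)·Q(Jan 2011) = 2.78×254 + 7.46×123 = 706.12 + 917.58 = 1623.7
Index = 1975 / 1623.7 × 100 = 121.6358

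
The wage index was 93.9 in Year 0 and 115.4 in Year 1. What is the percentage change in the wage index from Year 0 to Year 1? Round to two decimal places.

22.90%

Change = (115.4 − 93.9) / 93.9 × 100
       = 21.5 / 93.9 × 100 = 22.8967%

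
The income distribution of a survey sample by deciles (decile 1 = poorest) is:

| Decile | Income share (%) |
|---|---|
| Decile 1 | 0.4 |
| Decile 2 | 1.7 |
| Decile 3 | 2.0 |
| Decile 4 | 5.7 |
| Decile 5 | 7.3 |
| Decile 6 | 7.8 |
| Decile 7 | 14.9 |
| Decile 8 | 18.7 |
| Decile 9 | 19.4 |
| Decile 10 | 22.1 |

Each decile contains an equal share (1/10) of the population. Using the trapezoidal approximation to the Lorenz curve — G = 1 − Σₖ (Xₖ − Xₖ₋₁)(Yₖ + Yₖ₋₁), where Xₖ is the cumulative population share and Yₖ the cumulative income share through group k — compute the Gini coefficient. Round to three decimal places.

0.431

Cumulative income shares Yₖ: 0.0040, 0.0210, 0.0410, 0.0980, 0.1710, 0.2490, 0.3980, 0.5850, 0.7790, 1.0000
Σ (Xₖ−Xₖ₋₁)(Yₖ+Yₖ₋₁) = (1/10)(0.0040+0.0000) + (1/10)(0.0210+0.0040) + (1/10)(0.0410+0.0210) + (1/10)(0.0980+0.0410) + (1/10)(0.1710+0.0980) + (1/10)(0.2490+0.1710) + (1/10)(0.3980+0.2490) + (1/10)(0.5850+0.3980) + (1/10)(0.7790+0.5850) + (1/10)(1.0000+0.7790)
  = 0.0004 + 0.0025 + 0.0062 + 0.0139 + 0.0269 + 0.0420 + 0.0647 + 0.0983 + 0.1364 + 0.1779 = 0.5692
G = 1 − 0.5692 = 0.4308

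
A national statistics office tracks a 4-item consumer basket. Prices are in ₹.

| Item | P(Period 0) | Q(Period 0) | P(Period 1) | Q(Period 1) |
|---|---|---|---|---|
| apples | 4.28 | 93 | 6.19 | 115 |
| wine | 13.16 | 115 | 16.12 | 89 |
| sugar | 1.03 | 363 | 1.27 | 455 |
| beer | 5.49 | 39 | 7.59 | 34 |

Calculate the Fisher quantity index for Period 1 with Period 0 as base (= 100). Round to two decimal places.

Laspeyres component (base-period weights):
ΣP(Period 0)Q(Period 1) = 4.28×115 + 13.16×89 + 1.03×455 + 5.49×34 = 492.2 + 1171.24 + 468.65 + 186.66 = 2318.75
ΣP(Period 0)Q(Period 0) = 4.28×93 + 13.16×115 + 1.03×363 + 5.49×39 = 398.04 + 1513.4 + 373.89 + 214.11 = 2499.44
L = 2318.75 / 2499.44 × 100 = 92.7708
Paasche component (current-period weights):
ΣP(Period 1)Q(Period 1) = 6.19×115 + 16.12×89 + 1.27×455 + 7.59×34 = 711.85 + 1434.68 + 577.85 + 258.06 = 2982.44
ΣP(Period 1)Q(Period 0) = 6.19×93 + 16.12×115 + 1.27×363 + 7.59×39 = 575.67 + 1853.8 + 461.01 + 296.01 = 3186.49
P = 2982.44 / 3186.49 × 100 = 93.5964
Fisher = √(L × P) = √(92.7708 × 93.5964) = 93.1827

93.18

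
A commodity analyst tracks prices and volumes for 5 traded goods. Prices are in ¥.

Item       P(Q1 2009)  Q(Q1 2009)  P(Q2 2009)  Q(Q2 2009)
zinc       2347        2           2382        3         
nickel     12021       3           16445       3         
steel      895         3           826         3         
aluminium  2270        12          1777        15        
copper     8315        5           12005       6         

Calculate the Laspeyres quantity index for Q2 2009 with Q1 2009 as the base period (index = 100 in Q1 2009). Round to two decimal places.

Laspeyres quantity index uses base-period prices as weights.
ΣP(Q1 2009)·Q(Q2 2009) = 2347×3 + 12021×3 + 895×3 + 2270×15 + 8315×6 = 7041 + 36063 + 2685 + 34050 + 49890 = 129729
ΣP(Q1 2009)·Q(Q1 2009) = 2347×2 + 12021×3 + 895×3 + 2270×12 + 8315×5 = 4694 + 36063 + 2685 + 27240 + 41575 = 112257
Index = 129729 / 112257 × 100 = 115.5643

115.56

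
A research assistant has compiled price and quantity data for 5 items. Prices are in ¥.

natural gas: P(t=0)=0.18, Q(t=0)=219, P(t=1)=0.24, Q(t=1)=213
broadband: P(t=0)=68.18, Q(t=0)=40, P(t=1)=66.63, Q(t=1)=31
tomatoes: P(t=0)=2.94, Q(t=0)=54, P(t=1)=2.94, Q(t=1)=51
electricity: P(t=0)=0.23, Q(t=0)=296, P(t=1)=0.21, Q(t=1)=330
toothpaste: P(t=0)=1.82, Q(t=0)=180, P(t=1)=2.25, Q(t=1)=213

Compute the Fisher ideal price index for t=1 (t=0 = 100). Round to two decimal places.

Laspeyres component (base-period weights):
ΣP(t=1)Q(t=0) = 0.24×219 + 66.63×40 + 2.94×54 + 0.21×296 + 2.25×180 = 52.56 + 2665.2 + 158.76 + 62.16 + 405 = 3343.68
ΣP(t=0)Q(t=0) = 0.18×219 + 68.18×40 + 2.94×54 + 0.23×296 + 1.82×180 = 39.42 + 2727.2 + 158.76 + 68.08 + 327.6 = 3321.06
L = 3343.68 / 3321.06 × 100 = 100.6811
Paasche component (current-period weights):
ΣP(t=1)Q(t=1) = 0.24×213 + 66.63×31 + 2.94×51 + 0.21×330 + 2.25×213 = 51.12 + 2065.53 + 149.94 + 69.3 + 479.25 = 2815.14
ΣP(t=0)Q(t=1) = 0.18×213 + 68.18×31 + 2.94×51 + 0.23×330 + 1.82×213 = 38.34 + 2113.58 + 149.94 + 75.9 + 387.66 = 2765.42
P = 2815.14 / 2765.42 × 100 = 101.7979
Fisher = √(L × P) = √(100.6811 × 101.7979) = 101.2380

101.24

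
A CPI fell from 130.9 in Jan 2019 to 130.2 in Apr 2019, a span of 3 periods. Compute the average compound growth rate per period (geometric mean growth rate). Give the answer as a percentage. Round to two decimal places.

Growth factor = (130.2/130.9)^(1/3) = (0.994652)^(1/3) = 0.998214
Growth rate = 0.998214 − 1 = -0.001786 = -0.1786%

-0.18%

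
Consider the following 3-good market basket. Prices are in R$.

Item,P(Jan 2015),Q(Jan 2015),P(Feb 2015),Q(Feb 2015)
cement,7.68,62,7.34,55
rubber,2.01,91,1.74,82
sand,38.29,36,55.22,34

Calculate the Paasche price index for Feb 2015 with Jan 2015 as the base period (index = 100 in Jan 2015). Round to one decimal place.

Paasche price index uses current-period quantities as weights.
ΣP(Feb 2015)·Q(Feb 2015) = 7.34×55 + 1.74×82 + 55.22×34 = 403.7 + 142.68 + 1877.48 = 2423.86
ΣP(Jan 2015)·Q(Feb 2015) = 7.68×55 + 2.01×82 + 38.29×34 = 422.4 + 164.82 + 1301.86 = 1889.08
Index = 2423.86 / 1889.08 × 100 = 128.3090

128.3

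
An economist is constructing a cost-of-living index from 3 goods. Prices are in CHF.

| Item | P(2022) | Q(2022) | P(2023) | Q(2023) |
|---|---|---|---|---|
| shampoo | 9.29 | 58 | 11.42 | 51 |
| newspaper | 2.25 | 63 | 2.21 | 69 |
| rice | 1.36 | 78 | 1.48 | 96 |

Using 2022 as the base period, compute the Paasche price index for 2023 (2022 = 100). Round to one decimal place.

Paasche price index uses current-period quantities as weights.
ΣP(2023)·Q(2023) = 11.42×51 + 2.21×69 + 1.48×96 = 582.42 + 152.49 + 142.08 = 876.99
ΣP(2022)·Q(2023) = 9.29×51 + 2.25×69 + 1.36×96 = 473.79 + 155.25 + 130.56 = 759.6
Index = 876.99 / 759.6 × 100 = 115.4542

115.5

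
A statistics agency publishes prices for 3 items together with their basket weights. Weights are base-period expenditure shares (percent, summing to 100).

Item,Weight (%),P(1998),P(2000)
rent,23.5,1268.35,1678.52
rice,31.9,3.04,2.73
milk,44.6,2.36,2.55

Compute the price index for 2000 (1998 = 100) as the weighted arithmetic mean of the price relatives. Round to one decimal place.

107.9

rent: 23.5 × (1678.52/1268.35) = 23.5 × 1.323389 = 31.0996
rice: 31.9 × (2.73/3.04) = 31.9 × 0.898026 = 28.6470
milk: 44.6 × (2.55/2.36) = 44.6 × 1.080508 = 48.1907
Index = Σ wᵢ·(p₁ᵢ/p₀ᵢ) = 31.0996 + 28.6470 + 48.1907 = 107.9374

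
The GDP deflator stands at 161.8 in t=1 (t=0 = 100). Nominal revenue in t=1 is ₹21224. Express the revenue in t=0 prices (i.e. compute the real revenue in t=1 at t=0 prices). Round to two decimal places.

13117.43

Real = Nominal ÷ (Index/100) = 21224 ÷ (161.8/100)
     = 21224 ÷ 1.618 = 13117.4289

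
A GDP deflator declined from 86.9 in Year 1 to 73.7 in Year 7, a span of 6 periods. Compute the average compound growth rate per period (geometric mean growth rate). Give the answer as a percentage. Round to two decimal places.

-2.71%

Growth factor = (73.7/86.9)^(1/6) = (0.848101)^(1/6) = 0.972914
Growth rate = 0.972914 − 1 = -0.027086 = -2.7086%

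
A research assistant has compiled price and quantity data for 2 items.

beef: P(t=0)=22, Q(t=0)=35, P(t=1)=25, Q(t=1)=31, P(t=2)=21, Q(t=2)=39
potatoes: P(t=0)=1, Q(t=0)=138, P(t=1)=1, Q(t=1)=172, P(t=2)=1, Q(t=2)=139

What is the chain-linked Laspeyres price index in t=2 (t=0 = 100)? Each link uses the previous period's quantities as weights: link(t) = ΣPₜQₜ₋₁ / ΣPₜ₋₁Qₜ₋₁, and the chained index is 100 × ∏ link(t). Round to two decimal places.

96.96

Link t=0→t=1:
ΣP(t=1)Q(t=0) = 25×35 + 1×138 = 875 + 138 = 1013
ΣP(t=0)Q(t=0) = 22×35 + 1×138 = 770 + 138 = 908
link = 1013/908 = 1.115639
Link t=1→t=2:
ΣP(t=2)Q(t=1) = 21×31 + 1×172 = 651 + 172 = 823
ΣP(t=1)Q(t=1) = 25×31 + 1×172 = 775 + 172 = 947
link = 823/947 = 0.869060
Chained index = 100 × 1.115639 × 0.869060 = 96.9557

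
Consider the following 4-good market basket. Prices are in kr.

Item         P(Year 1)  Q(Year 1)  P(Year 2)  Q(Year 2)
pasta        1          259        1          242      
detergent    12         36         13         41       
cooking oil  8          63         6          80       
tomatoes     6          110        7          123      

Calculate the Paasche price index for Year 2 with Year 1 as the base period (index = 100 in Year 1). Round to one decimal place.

Paasche price index uses current-period quantities as weights.
ΣP(Year 2)·Q(Year 2) = 1×242 + 13×41 + 6×80 + 7×123 = 242 + 533 + 480 + 861 = 2116
ΣP(Year 1)·Q(Year 2) = 1×242 + 12×41 + 8×80 + 6×123 = 242 + 492 + 640 + 738 = 2112
Index = 2116 / 2112 × 100 = 100.1894

100.2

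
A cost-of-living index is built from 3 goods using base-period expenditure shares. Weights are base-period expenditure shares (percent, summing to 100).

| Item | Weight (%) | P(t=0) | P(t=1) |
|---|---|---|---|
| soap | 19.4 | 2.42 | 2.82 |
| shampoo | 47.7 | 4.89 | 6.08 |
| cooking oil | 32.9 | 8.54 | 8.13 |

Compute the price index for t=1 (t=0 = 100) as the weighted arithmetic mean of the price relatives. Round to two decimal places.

113.24

soap: 19.4 × (2.82/2.42) = 19.4 × 1.165289 = 22.6066
shampoo: 47.7 × (6.08/4.89) = 47.7 × 1.243354 = 59.3080
cooking oil: 32.9 × (8.13/8.54) = 32.9 × 0.951991 = 31.3205
Index = Σ wᵢ·(p₁ᵢ/p₀ᵢ) = 22.6066 + 59.3080 + 31.3205 = 113.2351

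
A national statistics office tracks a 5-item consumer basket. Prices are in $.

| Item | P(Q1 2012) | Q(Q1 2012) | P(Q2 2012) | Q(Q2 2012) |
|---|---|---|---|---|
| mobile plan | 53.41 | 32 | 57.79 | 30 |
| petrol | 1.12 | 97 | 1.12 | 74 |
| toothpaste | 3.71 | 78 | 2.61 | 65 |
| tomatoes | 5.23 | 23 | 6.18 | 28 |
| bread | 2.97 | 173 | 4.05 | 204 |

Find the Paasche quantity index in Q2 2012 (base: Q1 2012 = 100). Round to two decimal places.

Paasche quantity index uses current-period prices as weights.
ΣP(Q2 2012)·Q(Q2 2012) = 57.79×30 + 1.12×74 + 2.61×65 + 6.18×28 + 4.05×204 = 1733.7 + 82.88 + 169.65 + 173.04 + 826.2 = 2985.47
ΣP(Q2 2012)·Q(Q1 2012) = 57.79×32 + 1.12×97 + 2.61×78 + 6.18×23 + 4.05×173 = 1849.28 + 108.64 + 203.58 + 142.14 + 700.65 = 3004.29
Index = 2985.47 / 3004.29 × 100 = 99.3736

99.37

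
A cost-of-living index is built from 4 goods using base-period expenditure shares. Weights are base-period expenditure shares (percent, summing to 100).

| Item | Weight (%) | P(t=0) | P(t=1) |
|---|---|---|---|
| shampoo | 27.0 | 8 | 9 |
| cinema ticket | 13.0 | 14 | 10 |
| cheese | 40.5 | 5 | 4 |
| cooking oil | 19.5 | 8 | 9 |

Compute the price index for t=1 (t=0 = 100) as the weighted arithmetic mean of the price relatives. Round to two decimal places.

shampoo: 27.0 × (9/8) = 27.0 × 1.125000 = 30.3750
cinema ticket: 13.0 × (10/14) = 13.0 × 0.714286 = 9.2857
cheese: 40.5 × (4/5) = 40.5 × 0.800000 = 32.4000
cooking oil: 19.5 × (9/8) = 19.5 × 1.125000 = 21.9375
Index = Σ wᵢ·(p₁ᵢ/p₀ᵢ) = 30.3750 + 9.2857 + 32.4000 + 21.9375 = 93.9982

94.00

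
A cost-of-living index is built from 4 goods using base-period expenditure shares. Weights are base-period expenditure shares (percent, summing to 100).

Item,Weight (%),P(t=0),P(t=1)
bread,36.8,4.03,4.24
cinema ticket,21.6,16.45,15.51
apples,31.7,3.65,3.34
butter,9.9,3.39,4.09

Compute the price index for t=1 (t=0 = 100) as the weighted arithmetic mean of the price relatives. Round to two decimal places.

bread: 36.8 × (4.24/4.03) = 36.8 × 1.052109 = 38.7176
cinema ticket: 21.6 × (15.51/16.45) = 21.6 × 0.942857 = 20.3657
apples: 31.7 × (3.34/3.65) = 31.7 × 0.915068 = 29.0077
butter: 9.9 × (4.09/3.39) = 9.9 × 1.206490 = 11.9442
Index = Σ wᵢ·(p₁ᵢ/p₀ᵢ) = 38.7176 + 20.3657 + 29.0077 + 11.9442 = 100.0353

100.04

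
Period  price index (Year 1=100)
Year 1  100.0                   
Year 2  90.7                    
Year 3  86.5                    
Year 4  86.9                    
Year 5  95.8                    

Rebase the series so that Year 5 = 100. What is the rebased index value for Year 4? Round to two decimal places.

Rebased(Year 4) = 86.9 / 95.8 × 100 = 90.7098

90.71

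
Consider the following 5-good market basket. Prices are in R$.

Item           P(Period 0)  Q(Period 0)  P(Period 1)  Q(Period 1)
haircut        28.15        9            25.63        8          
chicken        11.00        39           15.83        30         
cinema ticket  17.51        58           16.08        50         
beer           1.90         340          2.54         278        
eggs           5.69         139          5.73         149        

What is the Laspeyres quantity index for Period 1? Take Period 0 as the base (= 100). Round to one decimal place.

Laspeyres quantity index uses base-period prices as weights.
ΣP(Period 0)·Q(Period 1) = 28.15×8 + 11.00×30 + 17.51×50 + 1.90×278 + 5.69×149 = 225.2 + 330 + 875.5 + 528.2 + 847.81 = 2806.71
ΣP(Period 0)·Q(Period 0) = 28.15×9 + 11.00×39 + 17.51×58 + 1.90×340 + 5.69×139 = 253.35 + 429 + 1015.58 + 646 + 790.91 = 3134.84
Index = 2806.71 / 3134.84 × 100 = 89.5328

89.5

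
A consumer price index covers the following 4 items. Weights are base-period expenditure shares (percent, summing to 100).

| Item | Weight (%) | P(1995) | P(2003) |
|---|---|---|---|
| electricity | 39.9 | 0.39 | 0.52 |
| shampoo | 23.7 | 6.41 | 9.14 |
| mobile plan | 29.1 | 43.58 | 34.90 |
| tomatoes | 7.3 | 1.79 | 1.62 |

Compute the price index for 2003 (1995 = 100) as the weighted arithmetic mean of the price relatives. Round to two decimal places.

electricity: 39.9 × (0.52/0.39) = 39.9 × 1.333333 = 53.2000
shampoo: 23.7 × (9.14/6.41) = 23.7 × 1.425897 = 33.7938
mobile plan: 29.1 × (34.90/43.58) = 29.1 × 0.800826 = 23.3040
tomatoes: 7.3 × (1.62/1.79) = 7.3 × 0.905028 = 6.6067
Index = Σ wᵢ·(p₁ᵢ/p₀ᵢ) = 53.2000 + 33.7938 + 23.3040 + 6.6067 = 116.9045

116.90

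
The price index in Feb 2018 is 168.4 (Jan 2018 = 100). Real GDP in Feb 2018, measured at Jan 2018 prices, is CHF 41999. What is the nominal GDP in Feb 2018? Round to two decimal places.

Nominal = Real × (Index/100) = 41999 × (168.4/100)
        = 41999 × 1.684 = 70726.3160

70726.32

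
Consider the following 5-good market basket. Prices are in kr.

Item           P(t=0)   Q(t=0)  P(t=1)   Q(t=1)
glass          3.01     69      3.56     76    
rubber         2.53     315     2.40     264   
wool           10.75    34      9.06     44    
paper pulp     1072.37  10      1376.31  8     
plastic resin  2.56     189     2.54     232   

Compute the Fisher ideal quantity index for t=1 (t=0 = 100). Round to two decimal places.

83.39

Laspeyres component (base-period weights):
ΣP(t=0)Q(t=1) = 3.01×76 + 2.53×264 + 10.75×44 + 1072.37×8 + 2.56×232 = 228.76 + 667.92 + 473 + 8578.96 + 593.92 = 10542.56
ΣP(t=0)Q(t=0) = 3.01×69 + 2.53×315 + 10.75×34 + 1072.37×10 + 2.56×189 = 207.69 + 796.95 + 365.5 + 10723.7 + 483.84 = 12577.68
L = 10542.56 / 12577.68 × 100 = 83.8196
Paasche component (current-period weights):
ΣP(t=1)Q(t=1) = 3.56×76 + 2.40×264 + 9.06×44 + 1376.31×8 + 2.54×232 = 270.56 + 633.6 + 398.64 + 11010.48 + 589.28 = 12902.56
ΣP(t=1)Q(t=0) = 3.56×69 + 2.40×315 + 9.06×34 + 1376.31×10 + 2.54×189 = 245.64 + 756 + 308.04 + 13763.1 + 480.06 = 15552.84
P = 12902.56 / 15552.84 × 100 = 82.9595
Fisher = √(L × P) = √(83.8196 × 82.9595) = 83.3884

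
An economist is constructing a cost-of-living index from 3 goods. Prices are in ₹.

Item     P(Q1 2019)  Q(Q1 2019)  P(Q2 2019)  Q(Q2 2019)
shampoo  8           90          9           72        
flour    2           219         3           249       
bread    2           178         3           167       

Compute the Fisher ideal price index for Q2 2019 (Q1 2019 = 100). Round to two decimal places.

Laspeyres component (base-period weights):
ΣP(Q2 2019)Q(Q1 2019) = 9×90 + 3×219 + 3×178 = 810 + 657 + 534 = 2001
ΣP(Q1 2019)Q(Q1 2019) = 8×90 + 2×219 + 2×178 = 720 + 438 + 356 = 1514
L = 2001 / 1514 × 100 = 132.1664
Paasche component (current-period weights):
ΣP(Q2 2019)Q(Q2 2019) = 9×72 + 3×249 + 3×167 = 648 + 747 + 501 = 1896
ΣP(Q1 2019)Q(Q2 2019) = 8×72 + 2×249 + 2×167 = 576 + 498 + 334 = 1408
P = 1896 / 1408 × 100 = 134.6591
Fisher = √(L × P) = √(132.1664 × 134.6591) = 133.4069

133.41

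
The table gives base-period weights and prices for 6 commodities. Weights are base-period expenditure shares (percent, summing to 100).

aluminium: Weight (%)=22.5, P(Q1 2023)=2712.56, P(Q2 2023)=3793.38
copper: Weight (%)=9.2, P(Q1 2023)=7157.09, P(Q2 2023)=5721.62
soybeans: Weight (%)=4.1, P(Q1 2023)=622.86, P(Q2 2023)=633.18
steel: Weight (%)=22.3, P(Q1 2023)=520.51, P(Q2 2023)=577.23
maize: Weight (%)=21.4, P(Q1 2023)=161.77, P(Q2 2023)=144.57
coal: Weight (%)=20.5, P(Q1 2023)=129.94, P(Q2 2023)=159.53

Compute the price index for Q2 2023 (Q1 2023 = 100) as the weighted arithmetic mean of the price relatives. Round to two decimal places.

aluminium: 22.5 × (3793.38/2712.56) = 22.5 × 1.398450 = 31.4651
copper: 9.2 × (5721.62/7157.09) = 9.2 × 0.799434 = 7.3548
soybeans: 4.1 × (633.18/622.86) = 4.1 × 1.016569 = 4.1679
steel: 22.3 × (577.23/520.51) = 22.3 × 1.108970 = 24.7300
maize: 21.4 × (144.57/161.77) = 21.4 × 0.893676 = 19.1247
coal: 20.5 × (159.53/129.94) = 20.5 × 1.227720 = 25.1683
Index = Σ wᵢ·(p₁ᵢ/p₀ᵢ) = 31.4651 + 7.3548 + 4.1679 + 24.7300 + 19.1247 + 25.1683 = 112.0108

112.01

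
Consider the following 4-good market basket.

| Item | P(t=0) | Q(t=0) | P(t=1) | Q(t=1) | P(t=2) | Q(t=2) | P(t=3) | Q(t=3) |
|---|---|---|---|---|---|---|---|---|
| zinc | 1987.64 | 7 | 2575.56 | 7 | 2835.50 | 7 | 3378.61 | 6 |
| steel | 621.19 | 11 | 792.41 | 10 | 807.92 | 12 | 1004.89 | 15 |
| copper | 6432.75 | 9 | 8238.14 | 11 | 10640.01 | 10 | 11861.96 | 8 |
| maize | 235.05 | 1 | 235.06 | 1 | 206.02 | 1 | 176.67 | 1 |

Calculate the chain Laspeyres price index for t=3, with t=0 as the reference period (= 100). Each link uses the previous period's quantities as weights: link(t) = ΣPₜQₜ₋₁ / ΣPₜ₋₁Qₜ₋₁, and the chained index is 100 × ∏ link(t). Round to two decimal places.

Link t=0→t=1:
ΣP(t=1)Q(t=0) = 2575.56×7 + 792.41×11 + 8238.14×9 + 235.06×1 = 18028.92 + 8716.51 + 74143.26 + 235.06 = 101123.75
ΣP(t=0)Q(t=0) = 1987.64×7 + 621.19×11 + 6432.75×9 + 235.05×1 = 13913.48 + 6833.09 + 57894.75 + 235.05 = 78876.37
link = 101123.75/78876.37 = 1.282054
Link t=1→t=2:
ΣP(t=2)Q(t=1) = 2835.50×7 + 807.92×10 + 10640.01×11 + 206.02×1 = 19848.5 + 8079.2 + 117040.11 + 206.02 = 145173.83
ΣP(t=1)Q(t=1) = 2575.56×7 + 792.41×10 + 8238.14×11 + 235.06×1 = 18028.92 + 7924.1 + 90619.54 + 235.06 = 116807.62
link = 145173.83/116807.62 = 1.242846
Link t=2→t=3:
ΣP(t=3)Q(t=2) = 3378.61×7 + 1004.89×12 + 11861.96×10 + 176.67×1 = 23650.27 + 12058.68 + 118619.6 + 176.67 = 154505.22
ΣP(t=2)Q(t=2) = 2835.50×7 + 807.92×12 + 10640.01×10 + 206.02×1 = 19848.5 + 9695.04 + 106400.1 + 206.02 = 136149.66
link = 154505.22/136149.66 = 1.134819
Chained index = 100 × 1.282054 × 1.242846 × 1.134819 = 180.8215

180.82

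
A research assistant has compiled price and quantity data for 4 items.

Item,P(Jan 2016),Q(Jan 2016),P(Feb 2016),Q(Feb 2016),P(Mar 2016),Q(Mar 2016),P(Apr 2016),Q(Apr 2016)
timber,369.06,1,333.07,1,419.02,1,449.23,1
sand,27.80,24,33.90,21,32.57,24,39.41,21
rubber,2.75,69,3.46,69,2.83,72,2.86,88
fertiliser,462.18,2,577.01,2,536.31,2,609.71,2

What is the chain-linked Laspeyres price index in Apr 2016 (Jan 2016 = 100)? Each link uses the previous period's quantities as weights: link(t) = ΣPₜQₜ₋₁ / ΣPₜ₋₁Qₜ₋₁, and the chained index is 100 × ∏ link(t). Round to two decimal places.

130.77

Link Jan 2016→Feb 2016:
ΣP(Feb 2016)Q(Jan 2016) = 333.07×1 + 33.90×24 + 3.46×69 + 577.01×2 = 333.07 + 813.6 + 238.74 + 1154.02 = 2539.43
ΣP(Jan 2016)Q(Jan 2016) = 369.06×1 + 27.80×24 + 2.75×69 + 462.18×2 = 369.06 + 667.2 + 189.75 + 924.36 = 2150.37
link = 2539.43/2150.37 = 1.180927
Link Feb 2016→Mar 2016:
ΣP(Mar 2016)Q(Feb 2016) = 419.02×1 + 32.57×21 + 2.83×69 + 536.31×2 = 419.02 + 683.97 + 195.27 + 1072.62 = 2370.88
ΣP(Feb 2016)Q(Feb 2016) = 333.07×1 + 33.90×21 + 3.46×69 + 577.01×2 = 333.07 + 711.9 + 238.74 + 1154.02 = 2437.73
link = 2370.88/2437.73 = 0.972577
Link Mar 2016→Apr 2016:
ΣP(Apr 2016)Q(Mar 2016) = 449.23×1 + 39.41×24 + 2.86×72 + 609.71×2 = 449.23 + 945.84 + 205.92 + 1219.42 = 2820.41
ΣP(Mar 2016)Q(Mar 2016) = 419.02×1 + 32.57×24 + 2.83×72 + 536.31×2 = 419.02 + 781.68 + 203.76 + 1072.62 = 2477.08
link = 2820.41/2477.08 = 1.138603
Chained index = 100 × 1.180927 × 0.972577 × 1.138603 = 130.7733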